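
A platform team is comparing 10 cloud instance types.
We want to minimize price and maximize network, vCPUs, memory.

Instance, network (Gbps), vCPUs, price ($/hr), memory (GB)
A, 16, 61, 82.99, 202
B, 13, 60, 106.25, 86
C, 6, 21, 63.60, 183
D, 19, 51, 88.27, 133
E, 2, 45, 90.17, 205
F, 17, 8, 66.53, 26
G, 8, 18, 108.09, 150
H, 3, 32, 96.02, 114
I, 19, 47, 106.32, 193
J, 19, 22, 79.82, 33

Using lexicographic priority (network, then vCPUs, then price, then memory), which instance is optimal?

First maximize network: best is 19, kept {D, I, J}.
Then maximize vCPUs: best is 51, kept {D}.

D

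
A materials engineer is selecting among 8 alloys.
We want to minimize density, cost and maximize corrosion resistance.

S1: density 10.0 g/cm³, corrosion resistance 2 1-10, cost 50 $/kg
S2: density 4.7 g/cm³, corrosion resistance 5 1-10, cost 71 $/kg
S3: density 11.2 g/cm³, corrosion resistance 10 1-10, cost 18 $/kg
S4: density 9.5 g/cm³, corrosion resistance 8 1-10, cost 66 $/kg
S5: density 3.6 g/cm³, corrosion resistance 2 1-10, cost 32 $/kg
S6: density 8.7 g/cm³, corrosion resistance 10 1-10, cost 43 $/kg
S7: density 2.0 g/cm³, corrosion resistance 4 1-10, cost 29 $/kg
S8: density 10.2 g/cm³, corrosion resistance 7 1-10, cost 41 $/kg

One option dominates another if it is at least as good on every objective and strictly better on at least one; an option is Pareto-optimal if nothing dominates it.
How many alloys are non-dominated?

S1: dominated by S5 (density 3.6≤10.0, corrosion resistance 2≥2, cost 32≤50).
S2: not dominated.
S3: not dominated (best cost).
S4: dominated by S6 (density 8.7≤9.5, corrosion resistance 10≥8, cost 43≤66).
S5: dominated by S7 (density 2.0≤3.6, corrosion resistance 4≥2, cost 29≤32).
S6: not dominated.
S7: not dominated (best density).
S8: not dominated.
Pareto-optimal: S2, S3, S6, S7, S8 → 5.

5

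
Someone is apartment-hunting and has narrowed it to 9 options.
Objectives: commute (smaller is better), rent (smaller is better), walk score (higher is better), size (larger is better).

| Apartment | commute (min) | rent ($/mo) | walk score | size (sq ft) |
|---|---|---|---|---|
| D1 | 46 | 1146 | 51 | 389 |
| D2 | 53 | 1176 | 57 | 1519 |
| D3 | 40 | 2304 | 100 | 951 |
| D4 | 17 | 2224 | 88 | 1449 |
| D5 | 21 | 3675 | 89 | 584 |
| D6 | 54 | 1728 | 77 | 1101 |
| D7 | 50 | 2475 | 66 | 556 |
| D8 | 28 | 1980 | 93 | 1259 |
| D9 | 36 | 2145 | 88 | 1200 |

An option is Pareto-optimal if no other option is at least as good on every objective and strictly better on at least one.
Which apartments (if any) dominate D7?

D3, D4, D8, D9

D3: commute 40≤50, rent 2304≤2475, walk score 100≥66, size 951≥556 — dominates D7.
D4: commute 17≤50, rent 2224≤2475, walk score 88≥66, size 1449≥556 — dominates D7.
D8: commute 28≤50, rent 1980≤2475, walk score 93≥66, size 1259≥556 — dominates D7.
D9: commute 36≤50, rent 2145≤2475, walk score 88≥66, size 1200≥556 — dominates D7.
Others (D1, D2, D5, D6) are each worse than D7 on at least one objective.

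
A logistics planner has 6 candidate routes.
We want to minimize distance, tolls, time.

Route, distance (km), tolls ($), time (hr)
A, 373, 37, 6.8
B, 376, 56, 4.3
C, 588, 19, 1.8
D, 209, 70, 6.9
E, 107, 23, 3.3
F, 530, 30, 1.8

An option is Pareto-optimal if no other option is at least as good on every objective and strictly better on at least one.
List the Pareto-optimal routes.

A: dominated by E (distance 107≤373, tolls 23≤37, time 3.3≤6.8).
B: dominated by E (distance 107≤376, tolls 23≤56, time 3.3≤4.3).
C: not dominated (best tolls).
D: dominated by E (distance 107≤209, tolls 23≤70, time 3.3≤6.9).
E: not dominated (best distance).
F: not dominated.

C, E, F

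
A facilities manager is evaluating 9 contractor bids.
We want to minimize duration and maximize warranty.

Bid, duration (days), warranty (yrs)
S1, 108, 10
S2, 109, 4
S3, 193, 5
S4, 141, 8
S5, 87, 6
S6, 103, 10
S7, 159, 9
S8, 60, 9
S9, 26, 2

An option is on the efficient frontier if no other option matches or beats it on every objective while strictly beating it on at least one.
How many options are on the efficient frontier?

S1: dominated by S6 (duration 103≤108, warranty 10≥10).
S2: dominated by S1 (duration 108≤109, warranty 10≥4).
S3: dominated by S1 (duration 108≤193, warranty 10≥5).
S4: dominated by S1 (duration 108≤141, warranty 10≥8).
S5: dominated by S8 (duration 60≤87, warranty 9≥6).
S6: not dominated.
S7: dominated by S1 (duration 108≤159, warranty 10≥9).
S8: not dominated.
S9: not dominated (best duration).
Pareto-optimal: S6, S8, S9 → 3.

3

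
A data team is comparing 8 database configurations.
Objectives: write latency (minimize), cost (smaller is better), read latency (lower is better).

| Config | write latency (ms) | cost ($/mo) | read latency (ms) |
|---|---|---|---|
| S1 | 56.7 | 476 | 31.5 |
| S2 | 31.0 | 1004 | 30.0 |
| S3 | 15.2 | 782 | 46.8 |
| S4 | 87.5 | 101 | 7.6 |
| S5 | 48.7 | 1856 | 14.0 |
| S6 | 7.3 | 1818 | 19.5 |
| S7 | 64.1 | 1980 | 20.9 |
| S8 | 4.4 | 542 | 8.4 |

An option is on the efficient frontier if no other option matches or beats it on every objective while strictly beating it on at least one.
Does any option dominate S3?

S8 vs S3: write latency 4.4≤15.2, cost 542≤782, read latency 8.4≤46.8 — S8 is at least as good on every objective and strictly better on at least one, so S8 dominates S3.

Yes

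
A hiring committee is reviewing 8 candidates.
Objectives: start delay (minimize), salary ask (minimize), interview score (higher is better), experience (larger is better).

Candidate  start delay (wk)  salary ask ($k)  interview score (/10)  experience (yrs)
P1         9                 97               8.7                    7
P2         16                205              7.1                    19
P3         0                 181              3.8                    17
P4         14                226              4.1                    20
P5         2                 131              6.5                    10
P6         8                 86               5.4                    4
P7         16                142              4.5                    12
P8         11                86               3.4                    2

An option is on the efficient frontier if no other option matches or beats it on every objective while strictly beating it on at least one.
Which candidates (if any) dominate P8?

P6: start delay 8≤11, salary ask 86≤86, interview score 5.4≥3.4, experience 4≥2 — dominates P8.
Others (P1, P2, P3, P4, P5, P7) are each worse than P8 on at least one objective.

P6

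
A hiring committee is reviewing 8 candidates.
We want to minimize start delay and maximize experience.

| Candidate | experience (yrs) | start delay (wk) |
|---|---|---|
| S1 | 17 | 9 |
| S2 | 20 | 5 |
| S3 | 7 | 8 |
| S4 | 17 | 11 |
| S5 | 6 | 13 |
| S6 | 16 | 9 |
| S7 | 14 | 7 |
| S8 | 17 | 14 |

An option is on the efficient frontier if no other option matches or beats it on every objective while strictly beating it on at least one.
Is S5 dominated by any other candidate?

S1 vs S5: experience 17≥6, start delay 9≤13 — S1 is at least as good on every objective and strictly better on at least one, so S1 dominates S5.

Yes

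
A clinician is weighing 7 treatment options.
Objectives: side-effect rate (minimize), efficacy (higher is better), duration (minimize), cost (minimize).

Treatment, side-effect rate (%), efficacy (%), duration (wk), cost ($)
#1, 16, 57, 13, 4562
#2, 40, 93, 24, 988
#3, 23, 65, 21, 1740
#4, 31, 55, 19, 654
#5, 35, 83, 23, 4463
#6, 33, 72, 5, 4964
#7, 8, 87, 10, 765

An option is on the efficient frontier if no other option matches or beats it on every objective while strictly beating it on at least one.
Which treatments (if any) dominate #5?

#7

#7: side-effect rate 8≤35, efficacy 87≥83, duration 10≤23, cost 765≤4463 — dominates #5.
Others (#1, #2, #3, #4, #6) are each worse than #5 on at least one objective.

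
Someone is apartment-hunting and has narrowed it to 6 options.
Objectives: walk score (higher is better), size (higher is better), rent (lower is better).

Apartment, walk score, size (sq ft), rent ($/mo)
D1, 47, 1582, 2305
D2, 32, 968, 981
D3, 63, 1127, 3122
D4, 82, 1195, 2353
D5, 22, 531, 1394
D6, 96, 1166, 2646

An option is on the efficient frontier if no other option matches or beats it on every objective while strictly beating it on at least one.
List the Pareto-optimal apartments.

D1, D2, D4, D6

D1: not dominated (best size).
D2: not dominated (best rent).
D3: dominated by D4 (walk score 82≥63, size 1195≥1127, rent 2353≤3122).
D4: not dominated.
D5: dominated by D2 (walk score 32≥22, size 968≥531, rent 981≤1394).
D6: not dominated (best walk score).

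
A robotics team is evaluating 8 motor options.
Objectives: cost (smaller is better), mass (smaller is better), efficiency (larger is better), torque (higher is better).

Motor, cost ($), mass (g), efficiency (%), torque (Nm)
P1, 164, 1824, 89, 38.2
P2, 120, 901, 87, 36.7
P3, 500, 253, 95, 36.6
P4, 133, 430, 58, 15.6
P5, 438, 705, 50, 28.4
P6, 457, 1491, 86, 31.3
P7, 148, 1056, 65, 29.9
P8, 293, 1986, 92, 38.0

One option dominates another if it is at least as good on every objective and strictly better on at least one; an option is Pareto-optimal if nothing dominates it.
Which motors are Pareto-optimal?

P1: not dominated (best torque).
P2: not dominated (best cost).
P3: not dominated (best mass).
P4: not dominated.
P5: not dominated.
P6: dominated by P2 (cost 120≤457, mass 901≤1491, efficiency 87≥86, torque 36.7≥31.3).
P7: dominated by P2 (cost 120≤148, mass 901≤1056, efficiency 87≥65, torque 36.7≥29.9).
P8: not dominated.

P1, P2, P3, P4, P5, P8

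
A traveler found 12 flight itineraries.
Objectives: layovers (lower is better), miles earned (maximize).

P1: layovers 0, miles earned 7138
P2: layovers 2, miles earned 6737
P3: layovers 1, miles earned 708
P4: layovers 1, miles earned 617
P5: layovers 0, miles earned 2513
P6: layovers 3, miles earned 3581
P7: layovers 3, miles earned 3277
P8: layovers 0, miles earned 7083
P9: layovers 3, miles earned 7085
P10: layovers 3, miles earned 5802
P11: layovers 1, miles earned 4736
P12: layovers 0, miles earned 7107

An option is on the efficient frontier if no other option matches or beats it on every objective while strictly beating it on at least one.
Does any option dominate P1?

P2: worse on layovers (2 vs 0).
P3: worse on layovers (1 vs 0).
P4: worse on layovers (1 vs 0).
P5: worse on miles earned (2513 vs 7138).
P6: worse on layovers (3 vs 0).
P7: worse on layovers (3 vs 0).
P8: worse on miles earned (7083 vs 7138).
P9: worse on layovers (3 vs 0).
P10: worse on layovers (3 vs 0).
P11: worse on layovers (1 vs 0).
P12: worse on miles earned (7107 vs 7138).
No option is at least as good as P1 on every objective and strictly better on one.

No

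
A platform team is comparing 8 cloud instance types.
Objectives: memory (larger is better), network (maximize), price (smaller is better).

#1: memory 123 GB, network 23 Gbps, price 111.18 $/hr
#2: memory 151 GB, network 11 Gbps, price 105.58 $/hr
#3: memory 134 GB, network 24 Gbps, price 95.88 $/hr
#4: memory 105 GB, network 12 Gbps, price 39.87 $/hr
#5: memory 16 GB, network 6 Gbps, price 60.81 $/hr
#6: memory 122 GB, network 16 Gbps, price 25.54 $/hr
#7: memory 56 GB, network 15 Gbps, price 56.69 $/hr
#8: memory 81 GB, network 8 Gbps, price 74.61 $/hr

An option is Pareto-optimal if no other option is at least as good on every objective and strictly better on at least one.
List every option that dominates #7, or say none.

#6: memory 122≥56, network 16≥15, price 25.54≤56.69 — dominates #7.
Others (#1, #2, #3, #4, #5, #8) are each worse than #7 on at least one objective.

#6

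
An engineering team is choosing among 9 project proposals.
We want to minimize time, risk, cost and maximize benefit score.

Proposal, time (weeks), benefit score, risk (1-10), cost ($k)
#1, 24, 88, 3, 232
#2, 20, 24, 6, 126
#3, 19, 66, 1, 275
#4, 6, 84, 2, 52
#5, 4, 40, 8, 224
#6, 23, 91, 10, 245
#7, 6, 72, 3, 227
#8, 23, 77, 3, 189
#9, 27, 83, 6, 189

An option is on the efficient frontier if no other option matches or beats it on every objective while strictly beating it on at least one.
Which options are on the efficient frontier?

#1: not dominated.
#2: dominated by #4 (time 6≤20, benefit score 84≥24, risk 2≤6, cost 52≤126).
#3: not dominated (best risk).
#4: not dominated (best cost).
#5: not dominated (best time).
#6: not dominated (best benefit score).
#7: dominated by #4 (time 6≤6, benefit score 84≥72, risk 2≤3, cost 52≤227).
#8: dominated by #4 (time 6≤23, benefit score 84≥77, risk 2≤3, cost 52≤189).
#9: dominated by #4 (time 6≤27, benefit score 84≥83, risk 2≤6, cost 52≤189).

#1, #3, #4, #5, #6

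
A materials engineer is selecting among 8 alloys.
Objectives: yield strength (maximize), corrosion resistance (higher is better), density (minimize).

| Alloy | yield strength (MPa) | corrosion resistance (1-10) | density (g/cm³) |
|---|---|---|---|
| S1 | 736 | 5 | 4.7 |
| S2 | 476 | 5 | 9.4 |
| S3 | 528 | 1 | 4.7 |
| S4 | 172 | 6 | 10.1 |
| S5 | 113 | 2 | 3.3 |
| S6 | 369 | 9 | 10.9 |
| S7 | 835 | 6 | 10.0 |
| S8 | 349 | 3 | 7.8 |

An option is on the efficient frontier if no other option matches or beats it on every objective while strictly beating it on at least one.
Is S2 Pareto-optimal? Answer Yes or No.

S1 vs S2: yield strength 736≥476, corrosion resistance 5≥5, density 4.7≤9.4 — S1 is at least as good on every objective and strictly better on at least one, so S1 dominates S2.

No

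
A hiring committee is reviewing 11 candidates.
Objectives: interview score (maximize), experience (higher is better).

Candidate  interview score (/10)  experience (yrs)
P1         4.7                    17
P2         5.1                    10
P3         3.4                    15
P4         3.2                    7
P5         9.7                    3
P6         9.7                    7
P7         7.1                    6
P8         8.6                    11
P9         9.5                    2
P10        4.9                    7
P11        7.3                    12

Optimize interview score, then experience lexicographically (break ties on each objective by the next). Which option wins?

First maximize interview score: best is 9.7, kept {P5, P6}.
Then maximize experience: best is 7, kept {P6}.

P6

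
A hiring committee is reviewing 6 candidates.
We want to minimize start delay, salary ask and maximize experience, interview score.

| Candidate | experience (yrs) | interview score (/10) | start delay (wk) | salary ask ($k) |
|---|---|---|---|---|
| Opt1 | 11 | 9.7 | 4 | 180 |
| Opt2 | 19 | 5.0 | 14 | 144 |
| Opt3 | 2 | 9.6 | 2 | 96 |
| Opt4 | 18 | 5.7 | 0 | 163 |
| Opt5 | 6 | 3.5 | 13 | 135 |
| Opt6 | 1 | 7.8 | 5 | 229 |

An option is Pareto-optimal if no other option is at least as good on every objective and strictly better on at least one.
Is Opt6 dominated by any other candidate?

Opt1 vs Opt6: experience 11≥1, interview score 9.7≥7.8, start delay 4≤5, salary ask 180≤229 — Opt1 is at least as good on every objective and strictly better on at least one, so Opt1 dominates Opt6.

Yes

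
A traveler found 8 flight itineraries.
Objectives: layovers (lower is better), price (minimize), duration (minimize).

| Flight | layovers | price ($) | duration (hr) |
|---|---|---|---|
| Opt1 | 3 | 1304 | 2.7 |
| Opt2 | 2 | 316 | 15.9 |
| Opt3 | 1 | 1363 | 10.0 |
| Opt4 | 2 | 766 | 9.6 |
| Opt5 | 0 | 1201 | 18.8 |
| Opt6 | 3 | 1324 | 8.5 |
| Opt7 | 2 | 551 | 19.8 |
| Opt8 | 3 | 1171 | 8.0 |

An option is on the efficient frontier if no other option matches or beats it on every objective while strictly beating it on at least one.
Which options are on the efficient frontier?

Opt1, Opt2, Opt3, Opt4, Opt5, Opt8

Opt1: not dominated (best duration).
Opt2: not dominated (best price).
Opt3: not dominated.
Opt4: not dominated.
Opt5: not dominated (best layovers).
Opt6: dominated by Opt1 (layovers 3≤3, price 1304≤1324, duration 2.7≤8.5).
Opt7: dominated by Opt2 (layovers 2≤2, price 316≤551, duration 15.9≤19.8).
Opt8: not dominated.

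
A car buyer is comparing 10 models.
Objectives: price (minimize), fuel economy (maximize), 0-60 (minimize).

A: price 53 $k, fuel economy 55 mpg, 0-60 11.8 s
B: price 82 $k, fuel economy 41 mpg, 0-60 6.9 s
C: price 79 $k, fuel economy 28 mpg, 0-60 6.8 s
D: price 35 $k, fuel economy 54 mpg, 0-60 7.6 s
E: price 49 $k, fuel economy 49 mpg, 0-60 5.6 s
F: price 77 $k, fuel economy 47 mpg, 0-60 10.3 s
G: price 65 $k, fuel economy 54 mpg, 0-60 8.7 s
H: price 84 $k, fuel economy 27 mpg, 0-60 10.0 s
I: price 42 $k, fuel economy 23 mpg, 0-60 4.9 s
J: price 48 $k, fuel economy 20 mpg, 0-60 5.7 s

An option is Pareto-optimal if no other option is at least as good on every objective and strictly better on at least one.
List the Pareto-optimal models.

A: not dominated (best fuel economy).
B: dominated by E (price 49≤82, fuel economy 49≥41, 0-60 5.6≤6.9).
C: dominated by E (price 49≤79, fuel economy 49≥28, 0-60 5.6≤6.8).
D: not dominated (best price).
E: not dominated.
F: dominated by D (price 35≤77, fuel economy 54≥47, 0-60 7.6≤10.3).
G: dominated by D (price 35≤65, fuel economy 54≥54, 0-60 7.6≤8.7).
H: dominated by B (price 82≤84, fuel economy 41≥27, 0-60 6.9≤10.0).
I: not dominated (best 0-60).
J: dominated by I (price 42≤48, fuel economy 23≥20, 0-60 4.9≤5.7).

A, D, E, I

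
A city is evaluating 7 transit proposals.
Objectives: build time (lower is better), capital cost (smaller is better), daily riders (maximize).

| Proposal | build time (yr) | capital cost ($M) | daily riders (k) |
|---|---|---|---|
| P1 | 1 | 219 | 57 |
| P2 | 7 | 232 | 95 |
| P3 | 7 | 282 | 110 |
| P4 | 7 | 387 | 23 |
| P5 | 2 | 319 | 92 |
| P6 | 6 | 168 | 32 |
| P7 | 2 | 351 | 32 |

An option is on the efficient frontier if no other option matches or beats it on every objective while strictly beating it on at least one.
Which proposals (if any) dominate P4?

P1: build time 1≤7, capital cost 219≤387, daily riders 57≥23 — dominates P4.
P2: build time 7≤7, capital cost 232≤387, daily riders 95≥23 — dominates P4.
P3: build time 7≤7, capital cost 282≤387, daily riders 110≥23 — dominates P4.
P5: build time 2≤7, capital cost 319≤387, daily riders 92≥23 — dominates P4.
P6: build time 6≤7, capital cost 168≤387, daily riders 32≥23 — dominates P4.
P7: build time 2≤7, capital cost 351≤387, daily riders 32≥23 — dominates P4.

P1, P2, P3, P5, P6, P7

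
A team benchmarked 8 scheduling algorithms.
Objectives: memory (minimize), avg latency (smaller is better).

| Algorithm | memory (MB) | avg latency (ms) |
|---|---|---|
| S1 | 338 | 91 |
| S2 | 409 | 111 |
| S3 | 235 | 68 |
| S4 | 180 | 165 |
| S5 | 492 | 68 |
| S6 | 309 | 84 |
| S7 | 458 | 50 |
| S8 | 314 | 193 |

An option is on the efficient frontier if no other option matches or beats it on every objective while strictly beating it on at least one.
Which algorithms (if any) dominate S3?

S1: worse on memory (338 vs 235).
S2: worse on memory (409 vs 235).
S4: worse on avg latency (165 vs 68).
S5: worse on memory (492 vs 235).
S6: worse on memory (309 vs 235).
S7: worse on memory (458 vs 235).
S8: worse on memory (314 vs 235).
No option dominates S3.

none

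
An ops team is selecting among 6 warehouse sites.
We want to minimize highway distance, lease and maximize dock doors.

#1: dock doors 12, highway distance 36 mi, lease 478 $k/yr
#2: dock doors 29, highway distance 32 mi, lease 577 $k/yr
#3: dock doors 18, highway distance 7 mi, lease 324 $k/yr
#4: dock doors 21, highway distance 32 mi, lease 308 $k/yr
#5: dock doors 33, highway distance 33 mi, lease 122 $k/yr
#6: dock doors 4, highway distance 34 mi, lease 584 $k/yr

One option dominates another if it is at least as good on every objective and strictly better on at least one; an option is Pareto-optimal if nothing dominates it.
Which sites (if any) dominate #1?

#3: dock doors 18≥12, highway distance 7≤36, lease 324≤478 — dominates #1.
#4: dock doors 21≥12, highway distance 32≤36, lease 308≤478 — dominates #1.
#5: dock doors 33≥12, highway distance 33≤36, lease 122≤478 — dominates #1.
Others (#2, #6) are each worse than #1 on at least one objective.

#3, #4, #5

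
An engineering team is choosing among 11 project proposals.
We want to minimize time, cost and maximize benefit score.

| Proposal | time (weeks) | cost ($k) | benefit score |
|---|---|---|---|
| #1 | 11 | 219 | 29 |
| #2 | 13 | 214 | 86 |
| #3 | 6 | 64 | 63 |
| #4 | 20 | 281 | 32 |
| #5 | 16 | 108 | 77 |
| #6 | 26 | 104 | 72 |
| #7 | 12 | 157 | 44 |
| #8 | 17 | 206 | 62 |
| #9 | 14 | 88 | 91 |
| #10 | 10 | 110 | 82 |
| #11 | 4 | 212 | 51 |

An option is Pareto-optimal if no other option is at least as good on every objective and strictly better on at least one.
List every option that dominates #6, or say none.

#9: time 14≤26, cost 88≤104, benefit score 91≥72 — dominates #6.
Others (#1, #2, #3, #4, #5, #7, #8, #10, #11) are each worse than #6 on at least one objective.

#9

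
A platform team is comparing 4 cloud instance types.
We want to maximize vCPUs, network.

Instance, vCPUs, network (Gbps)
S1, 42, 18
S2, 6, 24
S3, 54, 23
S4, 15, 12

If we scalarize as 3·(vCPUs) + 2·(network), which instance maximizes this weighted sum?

S1: 3·42 + 2·18 = 162
S2: 3·6 + 2·24 = 66
S3: 3·54 + 2·23 = 208
S4: 3·15 + 2·12 = 69
Highest: S3 at 208.

S3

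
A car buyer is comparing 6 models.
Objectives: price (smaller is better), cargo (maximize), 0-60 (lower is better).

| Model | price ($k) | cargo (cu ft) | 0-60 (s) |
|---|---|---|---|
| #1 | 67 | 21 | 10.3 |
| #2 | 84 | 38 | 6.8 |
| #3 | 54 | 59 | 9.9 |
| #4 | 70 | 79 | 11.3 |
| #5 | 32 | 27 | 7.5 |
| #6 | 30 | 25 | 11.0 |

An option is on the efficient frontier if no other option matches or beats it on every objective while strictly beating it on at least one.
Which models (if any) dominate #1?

#3: price 54≤67, cargo 59≥21, 0-60 9.9≤10.3 — dominates #1.
#5: price 32≤67, cargo 27≥21, 0-60 7.5≤10.3 — dominates #1.
Others (#2, #4, #6) are each worse than #1 on at least one objective.

#3, #5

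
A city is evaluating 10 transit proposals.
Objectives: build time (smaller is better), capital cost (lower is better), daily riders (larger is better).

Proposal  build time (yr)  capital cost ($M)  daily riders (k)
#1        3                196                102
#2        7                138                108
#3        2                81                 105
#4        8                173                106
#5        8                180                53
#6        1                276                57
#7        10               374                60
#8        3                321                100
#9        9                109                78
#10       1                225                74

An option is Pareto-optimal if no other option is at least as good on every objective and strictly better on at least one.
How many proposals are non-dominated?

#1: dominated by #3 (build time 2≤3, capital cost 81≤196, daily riders 105≥102).
#2: not dominated (best daily riders).
#3: not dominated (best capital cost).
#4: dominated by #2 (build time 7≤8, capital cost 138≤173, daily riders 108≥106).
#5: dominated by #2 (build time 7≤8, capital cost 138≤180, daily riders 108≥53).
#6: dominated by #10 (build time 1≤1, capital cost 225≤276, daily riders 74≥57).
#7: dominated by #1 (build time 3≤10, capital cost 196≤374, daily riders 102≥60).
#8: dominated by #1 (build time 3≤3, capital cost 196≤321, daily riders 102≥100).
#9: dominated by #3 (build time 2≤9, capital cost 81≤109, daily riders 105≥78).
#10: not dominated.
Pareto-optimal: #2, #3, #10 → 3.

3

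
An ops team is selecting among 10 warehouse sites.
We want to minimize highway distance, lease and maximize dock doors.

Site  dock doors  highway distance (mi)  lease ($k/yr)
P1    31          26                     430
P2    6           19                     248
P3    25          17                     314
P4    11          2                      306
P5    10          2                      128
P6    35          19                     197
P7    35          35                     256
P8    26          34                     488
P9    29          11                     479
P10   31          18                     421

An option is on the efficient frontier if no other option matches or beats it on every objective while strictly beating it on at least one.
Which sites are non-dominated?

P1: dominated by P6 (dock doors 35≥31, highway distance 19≤26, lease 197≤430).
P2: dominated by P5 (dock doors 10≥6, highway distance 2≤19, lease 128≤248).
P3: not dominated.
P4: not dominated.
P5: not dominated (best lease).
P6: not dominated.
P7: dominated by P6 (dock doors 35≥35, highway distance 19≤35, lease 197≤256).
P8: dominated by P1 (dock doors 31≥26, highway distance 26≤34, lease 430≤488).
P9: not dominated.
P10: not dominated.

P3, P4, P5, P6, P9, P10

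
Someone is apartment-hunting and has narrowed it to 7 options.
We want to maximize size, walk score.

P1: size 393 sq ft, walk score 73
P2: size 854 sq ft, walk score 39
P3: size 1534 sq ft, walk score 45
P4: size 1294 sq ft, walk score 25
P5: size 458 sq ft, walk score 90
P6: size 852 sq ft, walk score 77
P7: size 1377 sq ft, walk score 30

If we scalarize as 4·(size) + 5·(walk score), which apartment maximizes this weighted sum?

P1: 4·393 + 5·73 = 1937
P2: 4·854 + 5·39 = 3611
P3: 4·1534 + 5·45 = 6361
P4: 4·1294 + 5·25 = 5301
P5: 4·458 + 5·90 = 2282
P6: 4·852 + 5·77 = 3793
P7: 4·1377 + 5·30 = 5658
Highest: P3 at 6361.

P3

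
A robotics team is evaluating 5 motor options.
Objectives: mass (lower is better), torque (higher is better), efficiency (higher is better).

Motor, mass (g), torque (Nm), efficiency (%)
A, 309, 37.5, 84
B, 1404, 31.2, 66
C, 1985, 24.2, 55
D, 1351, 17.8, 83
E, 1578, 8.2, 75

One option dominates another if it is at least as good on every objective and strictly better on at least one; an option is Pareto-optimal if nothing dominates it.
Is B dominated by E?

E vs B: E is worse on mass (1578 vs 1404), so it does not dominate B.

No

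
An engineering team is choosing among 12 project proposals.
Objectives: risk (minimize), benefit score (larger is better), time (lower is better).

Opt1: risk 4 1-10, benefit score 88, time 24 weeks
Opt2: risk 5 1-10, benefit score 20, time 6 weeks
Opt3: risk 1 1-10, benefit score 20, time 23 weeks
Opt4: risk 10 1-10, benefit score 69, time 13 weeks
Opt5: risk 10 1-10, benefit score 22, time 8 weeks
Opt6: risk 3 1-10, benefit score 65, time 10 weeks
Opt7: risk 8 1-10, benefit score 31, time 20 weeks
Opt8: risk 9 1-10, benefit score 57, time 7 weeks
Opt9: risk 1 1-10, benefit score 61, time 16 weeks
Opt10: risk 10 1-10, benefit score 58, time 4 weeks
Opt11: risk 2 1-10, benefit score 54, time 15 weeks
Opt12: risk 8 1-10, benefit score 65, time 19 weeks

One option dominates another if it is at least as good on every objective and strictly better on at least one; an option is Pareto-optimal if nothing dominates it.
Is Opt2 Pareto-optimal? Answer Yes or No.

Opt1: worse on time (24 vs 6).
Opt3: worse on time (23 vs 6).
Opt4: worse on risk (10 vs 5).
Opt5: worse on risk (10 vs 5).
Opt6: worse on time (10 vs 6).
Opt7: worse on risk (8 vs 5).
Opt8: worse on risk (9 vs 5).
Opt9: worse on time (16 vs 6).
Opt10: worse on risk (10 vs 5).
Opt11: worse on time (15 vs 6).
Opt12: worse on risk (8 vs 5).
No option is at least as good as Opt2 on every objective and strictly better on one.

Yes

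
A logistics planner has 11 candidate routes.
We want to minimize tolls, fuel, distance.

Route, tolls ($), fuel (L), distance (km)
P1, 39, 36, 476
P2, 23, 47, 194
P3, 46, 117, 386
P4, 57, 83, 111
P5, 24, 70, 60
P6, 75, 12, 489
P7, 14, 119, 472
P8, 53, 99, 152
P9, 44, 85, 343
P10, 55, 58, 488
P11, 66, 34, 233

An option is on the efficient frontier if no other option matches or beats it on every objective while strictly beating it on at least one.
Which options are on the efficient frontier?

P1, P2, P5, P6, P7, P11

P1: not dominated.
P2: not dominated.
P3: dominated by P2 (tolls 23≤46, fuel 47≤117, distance 194≤386).
P4: dominated by P5 (tolls 24≤57, fuel 70≤83, distance 60≤111).
P5: not dominated (best distance).
P6: not dominated (best fuel).
P7: not dominated (best tolls).
P8: dominated by P5 (tolls 24≤53, fuel 70≤99, distance 60≤152).
P9: dominated by P2 (tolls 23≤44, fuel 47≤85, distance 194≤343).
P10: dominated by P1 (tolls 39≤55, fuel 36≤58, distance 476≤488).
P11: not dominated.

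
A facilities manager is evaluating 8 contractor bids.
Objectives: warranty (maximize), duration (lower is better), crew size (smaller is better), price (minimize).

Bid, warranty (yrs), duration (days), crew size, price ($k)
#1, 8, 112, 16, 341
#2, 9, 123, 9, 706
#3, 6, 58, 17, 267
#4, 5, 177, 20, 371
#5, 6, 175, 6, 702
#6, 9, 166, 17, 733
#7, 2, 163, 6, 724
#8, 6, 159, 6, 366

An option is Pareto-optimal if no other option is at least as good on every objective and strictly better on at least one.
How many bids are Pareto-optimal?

4

#1: not dominated.
#2: not dominated.
#3: not dominated (best duration).
#4: dominated by #1 (warranty 8≥5, duration 112≤177, crew size 16≤20, price 341≤371).
#5: dominated by #8 (warranty 6≥6, duration 159≤175, crew size 6≤6, price 366≤702).
#6: dominated by #2 (warranty 9≥9, duration 123≤166, crew size 9≤17, price 706≤733).
#7: dominated by #8 (warranty 6≥2, duration 159≤163, crew size 6≤6, price 366≤724).
#8: not dominated.
Pareto-optimal: #1, #2, #3, #8 → 4.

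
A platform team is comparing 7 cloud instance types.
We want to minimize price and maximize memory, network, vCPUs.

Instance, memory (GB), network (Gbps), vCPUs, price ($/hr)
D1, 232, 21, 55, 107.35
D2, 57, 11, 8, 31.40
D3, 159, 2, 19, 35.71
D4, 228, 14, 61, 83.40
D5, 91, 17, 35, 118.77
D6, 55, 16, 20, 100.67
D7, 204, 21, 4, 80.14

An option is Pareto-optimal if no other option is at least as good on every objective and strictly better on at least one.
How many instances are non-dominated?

D1: not dominated (best memory).
D2: not dominated (best price).
D3: not dominated.
D4: not dominated (best vCPUs).
D5: dominated by D1 (memory 232≥91, network 21≥17, vCPUs 55≥35, price 107.35≤118.77).
D6: not dominated.
D7: not dominated.
Pareto-optimal: D1, D2, D3, D4, D6, D7 → 6.

6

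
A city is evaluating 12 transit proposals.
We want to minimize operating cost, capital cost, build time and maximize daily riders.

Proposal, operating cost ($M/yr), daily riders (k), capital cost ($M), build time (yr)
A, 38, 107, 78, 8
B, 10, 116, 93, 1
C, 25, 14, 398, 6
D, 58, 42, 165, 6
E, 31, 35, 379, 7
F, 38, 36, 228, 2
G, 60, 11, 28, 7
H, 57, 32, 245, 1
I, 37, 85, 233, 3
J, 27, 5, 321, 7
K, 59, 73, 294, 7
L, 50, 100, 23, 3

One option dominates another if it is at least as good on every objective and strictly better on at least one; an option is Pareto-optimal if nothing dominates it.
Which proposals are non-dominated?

A, B, L

A: not dominated.
B: not dominated (best operating cost).
C: dominated by B (operating cost 10≤25, daily riders 116≥14, capital cost 93≤398, build time 1≤6).
D: dominated by B (operating cost 10≤58, daily riders 116≥42, capital cost 93≤165, build time 1≤6).
E: dominated by B (operating cost 10≤31, daily riders 116≥35, capital cost 93≤379, build time 1≤7).
F: dominated by B (operating cost 10≤38, daily riders 116≥36, capital cost 93≤228, build time 1≤2).
G: dominated by L (operating cost 50≤60, daily riders 100≥11, capital cost 23≤28, build time 3≤7).
H: dominated by B (operating cost 10≤57, daily riders 116≥32, capital cost 93≤245, build time 1≤1).
I: dominated by B (operating cost 10≤37, daily riders 116≥85, capital cost 93≤233, build time 1≤3).
J: dominated by B (operating cost 10≤27, daily riders 116≥5, capital cost 93≤321, build time 1≤7).
K: dominated by B (operating cost 10≤59, daily riders 116≥73, capital cost 93≤294, build time 1≤7).
L: not dominated (best capital cost).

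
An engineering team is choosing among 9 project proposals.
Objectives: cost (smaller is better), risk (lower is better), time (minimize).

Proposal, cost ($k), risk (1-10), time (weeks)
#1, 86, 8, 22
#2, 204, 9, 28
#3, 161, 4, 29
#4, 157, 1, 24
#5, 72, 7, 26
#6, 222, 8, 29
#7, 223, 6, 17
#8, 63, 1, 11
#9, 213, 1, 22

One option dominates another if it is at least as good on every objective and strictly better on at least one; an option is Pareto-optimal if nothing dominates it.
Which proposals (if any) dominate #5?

#8: cost 63≤72, risk 1≤7, time 11≤26 — dominates #5.
Others (#1, #2, #3, #4, #6, #7, #9) are each worse than #5 on at least one objective.

#8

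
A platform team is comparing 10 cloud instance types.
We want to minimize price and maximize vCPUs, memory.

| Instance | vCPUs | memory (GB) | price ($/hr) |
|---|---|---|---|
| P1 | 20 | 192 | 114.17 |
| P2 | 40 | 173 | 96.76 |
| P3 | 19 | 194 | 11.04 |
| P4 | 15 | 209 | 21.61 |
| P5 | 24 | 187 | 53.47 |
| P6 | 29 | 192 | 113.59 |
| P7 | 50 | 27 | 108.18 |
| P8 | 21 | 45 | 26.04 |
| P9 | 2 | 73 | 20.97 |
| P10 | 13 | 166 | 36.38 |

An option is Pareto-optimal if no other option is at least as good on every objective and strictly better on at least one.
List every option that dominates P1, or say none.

P6: vCPUs 29≥20, memory 192≥192, price 113.59≤114.17 — dominates P1.
Others (P2, P3, P4, P5, P7, P8, P9, P10) are each worse than P1 on at least one objective.

P6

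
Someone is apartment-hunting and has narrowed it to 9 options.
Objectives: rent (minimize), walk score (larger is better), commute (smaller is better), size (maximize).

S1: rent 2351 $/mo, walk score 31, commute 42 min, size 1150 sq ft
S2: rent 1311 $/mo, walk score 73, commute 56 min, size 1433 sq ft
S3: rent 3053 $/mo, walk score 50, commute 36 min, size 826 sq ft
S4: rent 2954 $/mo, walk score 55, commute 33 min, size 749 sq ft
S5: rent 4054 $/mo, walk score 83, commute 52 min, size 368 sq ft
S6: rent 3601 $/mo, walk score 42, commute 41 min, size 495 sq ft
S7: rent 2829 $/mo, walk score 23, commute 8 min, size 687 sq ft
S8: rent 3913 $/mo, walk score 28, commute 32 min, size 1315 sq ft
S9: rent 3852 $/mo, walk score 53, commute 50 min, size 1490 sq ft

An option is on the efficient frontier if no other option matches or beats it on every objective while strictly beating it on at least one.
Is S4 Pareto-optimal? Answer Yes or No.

S1: worse on walk score (31 vs 55).
S2: worse on commute (56 vs 33).
S3: worse on rent (3053 vs 2954).
S5: worse on rent (4054 vs 2954).
S6: worse on rent (3601 vs 2954).
S7: worse on walk score (23 vs 55).
S8: worse on rent (3913 vs 2954).
S9: worse on rent (3852 vs 2954).
No option is at least as good as S4 on every objective and strictly better on one.

Yes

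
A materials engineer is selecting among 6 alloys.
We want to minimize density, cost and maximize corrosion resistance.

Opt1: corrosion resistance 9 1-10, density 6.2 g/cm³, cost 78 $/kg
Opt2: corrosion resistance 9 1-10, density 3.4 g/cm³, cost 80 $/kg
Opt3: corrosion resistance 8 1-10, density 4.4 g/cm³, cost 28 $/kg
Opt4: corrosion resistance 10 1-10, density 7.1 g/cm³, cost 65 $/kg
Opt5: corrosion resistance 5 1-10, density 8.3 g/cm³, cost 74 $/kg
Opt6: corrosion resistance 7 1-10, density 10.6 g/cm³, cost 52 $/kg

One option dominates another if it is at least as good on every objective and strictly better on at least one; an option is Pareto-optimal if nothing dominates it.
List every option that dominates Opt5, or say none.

Opt3, Opt4

Opt3: corrosion resistance 8≥5, density 4.4≤8.3, cost 28≤74 — dominates Opt5.
Opt4: corrosion resistance 10≥5, density 7.1≤8.3, cost 65≤74 — dominates Opt5.
Others (Opt1, Opt2, Opt6) are each worse than Opt5 on at least one objective.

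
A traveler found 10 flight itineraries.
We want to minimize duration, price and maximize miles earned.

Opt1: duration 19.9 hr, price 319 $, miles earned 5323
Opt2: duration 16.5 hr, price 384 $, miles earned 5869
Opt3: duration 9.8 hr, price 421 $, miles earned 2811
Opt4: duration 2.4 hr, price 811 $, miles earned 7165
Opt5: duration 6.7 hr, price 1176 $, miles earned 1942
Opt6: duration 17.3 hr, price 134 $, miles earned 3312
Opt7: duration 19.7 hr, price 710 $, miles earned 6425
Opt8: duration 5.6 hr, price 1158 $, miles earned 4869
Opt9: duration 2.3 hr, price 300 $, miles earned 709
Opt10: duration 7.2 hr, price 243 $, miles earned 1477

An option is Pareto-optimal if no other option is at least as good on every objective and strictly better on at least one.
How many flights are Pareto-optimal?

Opt1: not dominated.
Opt2: not dominated.
Opt3: not dominated.
Opt4: not dominated (best miles earned).
Opt5: dominated by Opt4 (duration 2.4≤6.7, price 811≤1176, miles earned 7165≥1942).
Opt6: not dominated (best price).
Opt7: not dominated.
Opt8: dominated by Opt4 (duration 2.4≤5.6, price 811≤1158, miles earned 7165≥4869).
Opt9: not dominated (best duration).
Opt10: not dominated.
Pareto-optimal: Opt1, Opt2, Opt3, Opt4, Opt6, Opt7, Opt9, Opt10 → 8.

8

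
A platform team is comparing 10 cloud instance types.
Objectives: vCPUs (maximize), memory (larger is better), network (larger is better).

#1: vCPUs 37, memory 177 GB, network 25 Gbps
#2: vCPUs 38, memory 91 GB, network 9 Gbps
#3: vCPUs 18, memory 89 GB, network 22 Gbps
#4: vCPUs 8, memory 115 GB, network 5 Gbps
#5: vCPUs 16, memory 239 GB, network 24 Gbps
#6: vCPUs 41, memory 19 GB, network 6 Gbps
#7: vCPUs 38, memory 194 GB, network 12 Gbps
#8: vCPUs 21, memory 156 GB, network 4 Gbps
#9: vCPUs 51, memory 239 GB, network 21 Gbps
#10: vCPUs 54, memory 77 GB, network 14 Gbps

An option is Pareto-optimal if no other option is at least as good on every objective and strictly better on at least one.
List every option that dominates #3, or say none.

#1: vCPUs 37≥18, memory 177≥89, network 25≥22 — dominates #3.
Others (#2, #4, #5, #6, #7, #8, #9, #10) are each worse than #3 on at least one objective.

#1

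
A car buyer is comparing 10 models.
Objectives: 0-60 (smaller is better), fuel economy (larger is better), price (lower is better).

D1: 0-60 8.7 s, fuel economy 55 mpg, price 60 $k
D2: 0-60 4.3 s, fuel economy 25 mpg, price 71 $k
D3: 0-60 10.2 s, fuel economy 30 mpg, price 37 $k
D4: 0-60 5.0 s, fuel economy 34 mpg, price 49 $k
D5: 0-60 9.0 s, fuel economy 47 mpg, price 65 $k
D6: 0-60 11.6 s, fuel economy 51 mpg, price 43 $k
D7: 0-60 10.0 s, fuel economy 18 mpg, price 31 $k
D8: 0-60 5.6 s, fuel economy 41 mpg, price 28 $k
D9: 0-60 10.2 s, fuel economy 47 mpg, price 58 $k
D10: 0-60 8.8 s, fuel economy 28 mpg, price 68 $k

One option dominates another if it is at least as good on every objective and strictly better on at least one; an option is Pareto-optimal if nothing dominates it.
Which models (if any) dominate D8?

D1: worse on 0-60 (8.7 vs 5.6).
D2: worse on fuel economy (25 vs 41).
D3: worse on 0-60 (10.2 vs 5.6).
D4: worse on fuel economy (34 vs 41).
D5: worse on 0-60 (9.0 vs 5.6).
D6: worse on 0-60 (11.6 vs 5.6).
D7: worse on 0-60 (10.0 vs 5.6).
D9: worse on 0-60 (10.2 vs 5.6).
D10: worse on 0-60 (8.8 vs 5.6).
No option dominates D8.

none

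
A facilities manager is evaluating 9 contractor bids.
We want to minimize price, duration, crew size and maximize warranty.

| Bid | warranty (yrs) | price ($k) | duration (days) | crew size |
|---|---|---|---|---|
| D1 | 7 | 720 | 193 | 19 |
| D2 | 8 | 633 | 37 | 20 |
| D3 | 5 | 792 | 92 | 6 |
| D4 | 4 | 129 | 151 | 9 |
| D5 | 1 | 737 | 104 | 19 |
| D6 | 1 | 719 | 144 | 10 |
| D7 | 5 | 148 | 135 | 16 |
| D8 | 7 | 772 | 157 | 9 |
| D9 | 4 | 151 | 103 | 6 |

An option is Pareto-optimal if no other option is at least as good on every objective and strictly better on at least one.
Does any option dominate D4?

D1: worse on price (720 vs 129).
D2: worse on price (633 vs 129).
D3: worse on price (792 vs 129).
D5: worse on warranty (1 vs 4).
D6: worse on warranty (1 vs 4).
D7: worse on price (148 vs 129).
D8: worse on price (772 vs 129).
D9: worse on price (151 vs 129).
No option is at least as good as D4 on every objective and strictly better on one.

No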